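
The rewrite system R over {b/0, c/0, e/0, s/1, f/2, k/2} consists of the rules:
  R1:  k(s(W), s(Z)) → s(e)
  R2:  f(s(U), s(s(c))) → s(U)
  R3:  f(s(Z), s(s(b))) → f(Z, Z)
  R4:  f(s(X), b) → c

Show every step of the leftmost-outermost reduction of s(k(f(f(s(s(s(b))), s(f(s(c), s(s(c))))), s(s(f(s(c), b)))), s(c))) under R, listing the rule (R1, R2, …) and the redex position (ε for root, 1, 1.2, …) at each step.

s(s(e))

1. s(k(f(f(s(s(s(b))), s(f(s(c), s(s(c))))), s(s(f(s(c), b)))), s(c)))  →  s(k(f(f(s(s(s(b))), s(s(c))), s(s(f(s(c), b)))), s(c)))   [R2 at 1.1.1.2.1]
2. s(k(f(f(s(s(s(b))), s(s(c))), s(s(f(s(c), b)))), s(c)))  →  s(k(f(s(s(s(b))), s(s(f(s(c), b)))), s(c)))   [R2 at 1.1.1]
3. s(k(f(s(s(s(b))), s(s(f(s(c), b)))), s(c)))  →  s(k(f(s(s(s(b))), s(s(c))), s(c)))   [R4 at 1.1.2.1.1]
4. s(k(f(s(s(s(b))), s(s(c))), s(c)))  →  s(k(s(s(s(b))), s(c)))   [R2 at 1.1]
5. s(k(s(s(s(b))), s(c)))  →  s(s(e))   [R1 at 1]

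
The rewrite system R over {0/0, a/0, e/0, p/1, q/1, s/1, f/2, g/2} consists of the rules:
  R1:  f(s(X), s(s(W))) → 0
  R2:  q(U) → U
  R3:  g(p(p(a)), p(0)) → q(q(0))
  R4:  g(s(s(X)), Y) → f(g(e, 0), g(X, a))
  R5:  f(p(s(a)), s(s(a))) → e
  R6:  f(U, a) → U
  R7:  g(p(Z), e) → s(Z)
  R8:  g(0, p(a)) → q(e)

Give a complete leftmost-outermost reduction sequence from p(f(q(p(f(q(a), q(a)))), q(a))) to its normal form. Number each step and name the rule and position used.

1. p(f(q(p(f(q(a), q(a)))), q(a)))  →  p(f(p(f(q(a), q(a))), q(a)))   [R2 at 1.1]
2. p(f(p(f(q(a), q(a))), q(a)))  →  p(f(p(f(a, q(a))), q(a)))   [R2 at 1.1.1.1]
3. p(f(p(f(a, q(a))), q(a)))  →  p(f(p(f(a, a)), q(a)))   [R2 at 1.1.1.2]
4. p(f(p(f(a, a)), q(a)))  →  p(f(p(a), q(a)))   [R6 at 1.1.1]
5. p(f(p(a), q(a)))  →  p(f(p(a), a))   [R2 at 1.2]
6. p(f(p(a), a))  →  p(p(a))   [R6 at 1]

p(p(a))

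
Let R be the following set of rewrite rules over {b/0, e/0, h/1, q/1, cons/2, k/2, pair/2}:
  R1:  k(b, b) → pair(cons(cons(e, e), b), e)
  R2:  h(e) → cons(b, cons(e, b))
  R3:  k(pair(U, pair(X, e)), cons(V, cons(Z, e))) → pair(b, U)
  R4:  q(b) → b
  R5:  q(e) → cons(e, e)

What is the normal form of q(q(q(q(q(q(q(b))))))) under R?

b

1. q(q(q(q(q(q(q(b)))))))  →  q(q(q(q(q(q(b))))))   [R4 at 1.1.1.1.1.1]
2. q(q(q(q(q(q(b))))))  →  q(q(q(q(q(b)))))   [R4 at 1.1.1.1.1]
3. q(q(q(q(q(b)))))  →  q(q(q(q(b))))   [R4 at 1.1.1.1]
4. q(q(q(q(b))))  →  q(q(q(b)))   [R4 at 1.1.1]
5. q(q(q(b)))  →  q(q(b))   [R4 at 1.1]
6. q(q(b))  →  q(b)   [R4 at 1]
7. q(b)  →  b   [R4 at ε]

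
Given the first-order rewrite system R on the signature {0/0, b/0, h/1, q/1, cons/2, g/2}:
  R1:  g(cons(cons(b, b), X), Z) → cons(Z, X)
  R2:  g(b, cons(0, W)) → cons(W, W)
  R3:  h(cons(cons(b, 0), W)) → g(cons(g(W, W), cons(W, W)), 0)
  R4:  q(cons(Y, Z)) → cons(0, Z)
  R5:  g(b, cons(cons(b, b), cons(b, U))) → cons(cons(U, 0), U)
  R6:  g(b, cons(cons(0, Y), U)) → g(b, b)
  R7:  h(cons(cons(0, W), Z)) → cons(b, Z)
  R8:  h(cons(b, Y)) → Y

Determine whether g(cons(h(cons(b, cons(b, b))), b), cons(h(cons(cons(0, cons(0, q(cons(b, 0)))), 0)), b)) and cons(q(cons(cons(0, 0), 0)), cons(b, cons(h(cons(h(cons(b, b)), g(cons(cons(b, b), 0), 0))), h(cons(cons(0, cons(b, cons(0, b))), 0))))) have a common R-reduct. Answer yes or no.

no — NF(t₁) = cons(cons(cons(b, 0), b), b), NF(t₂) = cons(cons(0, 0), cons(b, cons(cons(0, 0), cons(b, 0))))

Reduce t₁ = g(cons(h(cons(b, cons(b, b))), b), cons(h(cons(cons(0, cons(0, q(cons(b, 0)))), 0)), b)):
1. g(cons(h(cons(b, cons(b, b))), b), cons(h(cons(cons(0, cons(0, q(cons(b, 0)))), 0)), b))  →  g(cons(cons(b, b), b), cons(h(cons(cons(0, cons(0, q(cons(b, 0)))), 0)), b))   [R8 at 1.1]
2. g(cons(cons(b, b), b), cons(h(cons(cons(0, cons(0, q(cons(b, 0)))), 0)), b))  →  cons(cons(h(cons(cons(0, cons(0, q(cons(b, 0)))), 0)), b), b)   [R1 at ε]
3. cons(cons(h(cons(cons(0, cons(0, q(cons(b, 0)))), 0)), b), b)  →  cons(cons(cons(b, 0), b), b)   [R7 at 1.1]

Reduce t₂ = cons(q(cons(cons(0, 0), 0)), cons(b, cons(h(cons(h(cons(b, b)), g(cons(cons(b, b), 0), 0))), h(cons(cons(0, cons(b, cons(0, b))), 0))))):
1. cons(q(cons(cons(0, 0), 0)), cons(b, cons(h(cons(h(cons(b, b)), g(cons(cons(b, b), 0), 0))), h(cons(cons(0, cons(b, cons(0, b))), 0)))))  →  cons(cons(0, 0), cons(b, cons(h(cons(h(cons(b, b)), g(cons(cons(b, b), 0), 0))), h(cons(cons(0, cons(b, cons(0, b))), 0)))))   [R4 at 1]
2. cons(cons(0, 0), cons(b, cons(h(cons(h(cons(b, b)), g(cons(cons(b, b), 0), 0))), h(cons(cons(0, cons(b, cons(0, b))), 0)))))  →  cons(cons(0, 0), cons(b, cons(h(cons(b, g(cons(cons(b, b), 0), 0))), h(cons(cons(0, cons(b, cons(0, b))), 0)))))   [R8 at 2.2.1.1.1]
3. cons(cons(0, 0), cons(b, cons(h(cons(b, g(cons(cons(b, b), 0), 0))), h(cons(cons(0, cons(b, cons(0, b))), 0)))))  →  cons(cons(0, 0), cons(b, cons(g(cons(cons(b, b), 0), 0), h(cons(cons(0, cons(b, cons(0, b))), 0)))))   [R8 at 2.2.1]
4. cons(cons(0, 0), cons(b, cons(g(cons(cons(b, b), 0), 0), h(cons(cons(0, cons(b, cons(0, b))), 0)))))  →  cons(cons(0, 0), cons(b, cons(cons(0, 0), h(cons(cons(0, cons(b, cons(0, b))), 0)))))   [R1 at 2.2.1]
5. cons(cons(0, 0), cons(b, cons(cons(0, 0), h(cons(cons(0, cons(b, cons(0, b))), 0)))))  →  cons(cons(0, 0), cons(b, cons(cons(0, 0), cons(b, 0))))   [R7 at 2.2.2]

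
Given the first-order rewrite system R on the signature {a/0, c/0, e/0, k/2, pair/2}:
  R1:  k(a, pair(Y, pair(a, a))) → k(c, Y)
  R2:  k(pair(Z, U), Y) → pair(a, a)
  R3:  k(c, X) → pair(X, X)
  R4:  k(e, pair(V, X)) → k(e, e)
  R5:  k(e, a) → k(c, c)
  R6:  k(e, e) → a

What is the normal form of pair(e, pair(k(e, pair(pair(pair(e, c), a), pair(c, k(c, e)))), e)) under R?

1. pair(e, pair(k(e, pair(pair(pair(e, c), a), pair(c, k(c, e)))), e))  →  pair(e, pair(k(e, e), e))   [R4 at 2.1]
2. pair(e, pair(k(e, e), e))  →  pair(e, pair(a, e))   [R6 at 2.1]

pair(e, pair(a, e))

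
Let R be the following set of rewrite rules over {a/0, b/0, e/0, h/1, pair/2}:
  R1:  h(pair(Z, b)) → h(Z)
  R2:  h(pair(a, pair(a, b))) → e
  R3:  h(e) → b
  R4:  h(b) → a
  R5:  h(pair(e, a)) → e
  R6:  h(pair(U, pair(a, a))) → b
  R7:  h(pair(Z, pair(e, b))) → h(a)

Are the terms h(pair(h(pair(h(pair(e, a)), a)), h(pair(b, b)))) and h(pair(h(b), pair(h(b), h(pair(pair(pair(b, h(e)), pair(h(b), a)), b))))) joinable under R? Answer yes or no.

yes — NF(t₁) = e, NF(t₂) = e

Reduce t₁ = h(pair(h(pair(h(pair(e, a)), a)), h(pair(b, b)))):
1. h(pair(h(pair(h(pair(e, a)), a)), h(pair(b, b))))  →  h(pair(h(pair(e, a)), h(pair(b, b))))   [R5 at 1.1.1.1]
2. h(pair(h(pair(e, a)), h(pair(b, b))))  →  h(pair(e, h(pair(b, b))))   [R5 at 1.1]
3. h(pair(e, h(pair(b, b))))  →  h(pair(e, h(b)))   [R1 at 1.2]
4. h(pair(e, h(b)))  →  h(pair(e, a))   [R4 at 1.2]
5. h(pair(e, a))  →  e   [R5 at ε]

Reduce t₂ = h(pair(h(b), pair(h(b), h(pair(pair(pair(b, h(e)), pair(h(b), a)), b))))):
1. h(pair(h(b), pair(h(b), h(pair(pair(pair(b, h(e)), pair(h(b), a)), b)))))  →  h(pair(a, pair(h(b), h(pair(pair(pair(b, h(e)), pair(h(b), a)), b)))))   [R4 at 1.1]
2. h(pair(a, pair(h(b), h(pair(pair(pair(b, h(e)), pair(h(b), a)), b)))))  →  h(pair(a, pair(a, h(pair(pair(pair(b, h(e)), pair(h(b), a)), b)))))   [R4 at 1.2.1]
3. h(pair(a, pair(a, h(pair(pair(pair(b, h(e)), pair(h(b), a)), b)))))  →  h(pair(a, pair(a, h(pair(pair(b, h(e)), pair(h(b), a))))))   [R1 at 1.2.2]
4. h(pair(a, pair(a, h(pair(pair(b, h(e)), pair(h(b), a))))))  →  h(pair(a, pair(a, h(pair(pair(b, b), pair(h(b), a))))))   [R3 at 1.2.2.1.1.2]
5. h(pair(a, pair(a, h(pair(pair(b, b), pair(h(b), a))))))  →  h(pair(a, pair(a, h(pair(pair(b, b), pair(a, a))))))   [R4 at 1.2.2.1.2.1]
6. h(pair(a, pair(a, h(pair(pair(b, b), pair(a, a))))))  →  h(pair(a, pair(a, b)))   [R6 at 1.2.2]
7. h(pair(a, pair(a, b)))  →  e   [R2 at ε]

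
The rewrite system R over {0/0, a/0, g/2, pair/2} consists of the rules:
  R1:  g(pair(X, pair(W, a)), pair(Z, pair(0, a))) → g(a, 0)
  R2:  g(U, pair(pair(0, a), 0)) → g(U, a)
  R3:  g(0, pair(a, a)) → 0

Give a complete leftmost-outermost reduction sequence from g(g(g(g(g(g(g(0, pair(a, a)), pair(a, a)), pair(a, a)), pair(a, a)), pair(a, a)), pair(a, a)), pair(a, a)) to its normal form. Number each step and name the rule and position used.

0

1. g(g(g(g(g(g(g(0, pair(a, a)), pair(a, a)), pair(a, a)), pair(a, a)), pair(a, a)), pair(a, a)), pair(a, a))  →  g(g(g(g(g(g(0, pair(a, a)), pair(a, a)), pair(a, a)), pair(a, a)), pair(a, a)), pair(a, a))   [R3 at 1.1.1.1.1.1]
2. g(g(g(g(g(g(0, pair(a, a)), pair(a, a)), pair(a, a)), pair(a, a)), pair(a, a)), pair(a, a))  →  g(g(g(g(g(0, pair(a, a)), pair(a, a)), pair(a, a)), pair(a, a)), pair(a, a))   [R3 at 1.1.1.1.1]
3. g(g(g(g(g(0, pair(a, a)), pair(a, a)), pair(a, a)), pair(a, a)), pair(a, a))  →  g(g(g(g(0, pair(a, a)), pair(a, a)), pair(a, a)), pair(a, a))   [R3 at 1.1.1.1]
4. g(g(g(g(0, pair(a, a)), pair(a, a)), pair(a, a)), pair(a, a))  →  g(g(g(0, pair(a, a)), pair(a, a)), pair(a, a))   [R3 at 1.1.1]
5. g(g(g(0, pair(a, a)), pair(a, a)), pair(a, a))  →  g(g(0, pair(a, a)), pair(a, a))   [R3 at 1.1]
6. g(g(0, pair(a, a)), pair(a, a))  →  g(0, pair(a, a))   [R3 at 1]
7. g(0, pair(a, a))  →  0   [R3 at ε]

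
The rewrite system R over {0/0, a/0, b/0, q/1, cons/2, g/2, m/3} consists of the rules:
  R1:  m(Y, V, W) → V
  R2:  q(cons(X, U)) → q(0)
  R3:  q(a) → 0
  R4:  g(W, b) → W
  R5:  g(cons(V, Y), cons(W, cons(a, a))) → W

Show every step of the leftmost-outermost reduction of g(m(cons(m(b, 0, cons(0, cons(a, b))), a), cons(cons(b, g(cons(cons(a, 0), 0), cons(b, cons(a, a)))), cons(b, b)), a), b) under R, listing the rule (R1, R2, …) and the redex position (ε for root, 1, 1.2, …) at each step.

1. g(m(cons(m(b, 0, cons(0, cons(a, b))), a), cons(cons(b, g(cons(cons(a, 0), 0), cons(b, cons(a, a)))), cons(b, b)), a), b)  →  m(cons(m(b, 0, cons(0, cons(a, b))), a), cons(cons(b, g(cons(cons(a, 0), 0), cons(b, cons(a, a)))), cons(b, b)), a)   [R4 at ε]
2. m(cons(m(b, 0, cons(0, cons(a, b))), a), cons(cons(b, g(cons(cons(a, 0), 0), cons(b, cons(a, a)))), cons(b, b)), a)  →  cons(cons(b, g(cons(cons(a, 0), 0), cons(b, cons(a, a)))), cons(b, b))   [R1 at ε]
3. cons(cons(b, g(cons(cons(a, 0), 0), cons(b, cons(a, a)))), cons(b, b))  →  cons(cons(b, b), cons(b, b))   [R5 at 1.2]

cons(cons(b, b), cons(b, b))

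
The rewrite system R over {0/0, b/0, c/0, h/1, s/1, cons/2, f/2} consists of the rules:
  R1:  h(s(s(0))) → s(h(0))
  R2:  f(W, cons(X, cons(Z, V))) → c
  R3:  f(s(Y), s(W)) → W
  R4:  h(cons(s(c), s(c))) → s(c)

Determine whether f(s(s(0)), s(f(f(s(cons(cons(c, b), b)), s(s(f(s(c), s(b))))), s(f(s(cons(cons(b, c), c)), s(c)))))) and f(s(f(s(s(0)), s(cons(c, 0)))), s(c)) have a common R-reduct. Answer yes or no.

yes — NF(t₁) = c, NF(t₂) = c

Reduce t₁ = f(s(s(0)), s(f(f(s(cons(cons(c, b), b)), s(s(f(s(c), s(b))))), s(f(s(cons(cons(b, c), c)), s(c)))))):
1. f(s(s(0)), s(f(f(s(cons(cons(c, b), b)), s(s(f(s(c), s(b))))), s(f(s(cons(cons(b, c), c)), s(c))))))  →  f(f(s(cons(cons(c, b), b)), s(s(f(s(c), s(b))))), s(f(s(cons(cons(b, c), c)), s(c))))   [R3 at ε]
2. f(f(s(cons(cons(c, b), b)), s(s(f(s(c), s(b))))), s(f(s(cons(cons(b, c), c)), s(c))))  →  f(s(f(s(c), s(b))), s(f(s(cons(cons(b, c), c)), s(c))))   [R3 at 1]
3. f(s(f(s(c), s(b))), s(f(s(cons(cons(b, c), c)), s(c))))  →  f(s(cons(cons(b, c), c)), s(c))   [R3 at ε]
4. f(s(cons(cons(b, c), c)), s(c))  →  c   [R3 at ε]

Reduce t₂ = f(s(f(s(s(0)), s(cons(c, 0)))), s(c)):
1. f(s(f(s(s(0)), s(cons(c, 0)))), s(c))  →  c   [R3 at ε]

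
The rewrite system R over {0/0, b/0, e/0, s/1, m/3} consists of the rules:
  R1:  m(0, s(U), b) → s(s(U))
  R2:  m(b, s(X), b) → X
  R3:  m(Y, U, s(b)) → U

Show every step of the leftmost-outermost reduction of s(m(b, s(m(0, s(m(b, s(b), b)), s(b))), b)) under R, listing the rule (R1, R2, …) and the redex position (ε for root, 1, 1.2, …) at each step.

s(s(b))

1. s(m(b, s(m(0, s(m(b, s(b), b)), s(b))), b))  →  s(m(0, s(m(b, s(b), b)), s(b)))   [R2 at 1]
2. s(m(0, s(m(b, s(b), b)), s(b)))  →  s(s(m(b, s(b), b)))   [R3 at 1]
3. s(s(m(b, s(b), b)))  →  s(s(b))   [R2 at 1.1]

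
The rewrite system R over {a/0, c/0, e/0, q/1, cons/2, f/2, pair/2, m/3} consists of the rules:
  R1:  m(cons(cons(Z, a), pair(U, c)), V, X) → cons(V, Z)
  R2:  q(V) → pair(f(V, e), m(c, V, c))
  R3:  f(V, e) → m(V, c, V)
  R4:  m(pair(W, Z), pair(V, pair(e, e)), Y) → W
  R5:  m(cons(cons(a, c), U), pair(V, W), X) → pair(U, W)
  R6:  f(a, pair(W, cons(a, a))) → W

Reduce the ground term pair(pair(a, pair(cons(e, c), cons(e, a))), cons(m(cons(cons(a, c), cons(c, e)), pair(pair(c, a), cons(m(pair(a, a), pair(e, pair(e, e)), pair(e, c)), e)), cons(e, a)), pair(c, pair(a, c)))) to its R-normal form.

1. pair(pair(a, pair(cons(e, c), cons(e, a))), cons(m(cons(cons(a, c), cons(c, e)), pair(pair(c, a), cons(m(pair(a, a), pair(e, pair(e, e)), pair(e, c)), e)), cons(e, a)), pair(c, pair(a, c))))  →  pair(pair(a, pair(cons(e, c), cons(e, a))), cons(pair(cons(c, e), cons(m(pair(a, a), pair(e, pair(e, e)), pair(e, c)), e)), pair(c, pair(a, c))))   [R5 at 2.1]
2. pair(pair(a, pair(cons(e, c), cons(e, a))), cons(pair(cons(c, e), cons(m(pair(a, a), pair(e, pair(e, e)), pair(e, c)), e)), pair(c, pair(a, c))))  →  pair(pair(a, pair(cons(e, c), cons(e, a))), cons(pair(cons(c, e), cons(a, e)), pair(c, pair(a, c))))   [R4 at 2.1.2.1]

pair(pair(a, pair(cons(e, c), cons(e, a))), cons(pair(cons(c, e), cons(a, e)), pair(c, pair(a, c))))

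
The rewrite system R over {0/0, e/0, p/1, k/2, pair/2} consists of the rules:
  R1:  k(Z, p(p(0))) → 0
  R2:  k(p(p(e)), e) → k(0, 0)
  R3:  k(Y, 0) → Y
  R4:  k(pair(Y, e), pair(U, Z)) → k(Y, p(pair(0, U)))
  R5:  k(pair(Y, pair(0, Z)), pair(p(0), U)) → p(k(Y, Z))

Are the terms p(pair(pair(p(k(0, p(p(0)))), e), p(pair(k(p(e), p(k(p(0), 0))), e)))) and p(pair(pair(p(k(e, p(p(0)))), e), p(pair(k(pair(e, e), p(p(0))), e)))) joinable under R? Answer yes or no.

yes — NF(t₁) = p(pair(pair(p(0), e), p(pair(0, e)))), NF(t₂) = p(pair(pair(p(0), e), p(pair(0, e))))

Reduce t₁ = p(pair(pair(p(k(0, p(p(0)))), e), p(pair(k(p(e), p(k(p(0), 0))), e)))):
1. p(pair(pair(p(k(0, p(p(0)))), e), p(pair(k(p(e), p(k(p(0), 0))), e))))  →  p(pair(pair(p(0), e), p(pair(k(p(e), p(k(p(0), 0))), e))))   [R1 at 1.1.1.1]
2. p(pair(pair(p(0), e), p(pair(k(p(e), p(k(p(0), 0))), e))))  →  p(pair(pair(p(0), e), p(pair(k(p(e), p(p(0))), e))))   [R3 at 1.2.1.1.2.1]
3. p(pair(pair(p(0), e), p(pair(k(p(e), p(p(0))), e))))  →  p(pair(pair(p(0), e), p(pair(0, e))))   [R1 at 1.2.1.1]

Reduce t₂ = p(pair(pair(p(k(e, p(p(0)))), e), p(pair(k(pair(e, e), p(p(0))), e)))):
1. p(pair(pair(p(k(e, p(p(0)))), e), p(pair(k(pair(e, e), p(p(0))), e))))  →  p(pair(pair(p(0), e), p(pair(k(pair(e, e), p(p(0))), e))))   [R1 at 1.1.1.1]
2. p(pair(pair(p(0), e), p(pair(k(pair(e, e), p(p(0))), e))))  →  p(pair(pair(p(0), e), p(pair(0, e))))   [R1 at 1.2.1.1]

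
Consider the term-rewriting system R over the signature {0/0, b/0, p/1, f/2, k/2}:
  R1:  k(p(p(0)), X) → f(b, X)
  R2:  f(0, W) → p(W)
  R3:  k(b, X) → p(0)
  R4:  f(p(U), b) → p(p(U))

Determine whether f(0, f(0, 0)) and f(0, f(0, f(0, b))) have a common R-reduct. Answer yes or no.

no — NF(t₁) = p(p(0)), NF(t₂) = p(p(p(b)))

Reduce t₁ = f(0, f(0, 0)):
1. f(0, f(0, 0))  →  p(f(0, 0))   [R2 at ε]
2. p(f(0, 0))  →  p(p(0))   [R2 at 1]

Reduce t₂ = f(0, f(0, f(0, b))):
1. f(0, f(0, f(0, b)))  →  p(f(0, f(0, b)))   [R2 at ε]
2. p(f(0, f(0, b)))  →  p(p(f(0, b)))   [R2 at 1]
3. p(p(f(0, b)))  →  p(p(p(b)))   [R2 at 1.1]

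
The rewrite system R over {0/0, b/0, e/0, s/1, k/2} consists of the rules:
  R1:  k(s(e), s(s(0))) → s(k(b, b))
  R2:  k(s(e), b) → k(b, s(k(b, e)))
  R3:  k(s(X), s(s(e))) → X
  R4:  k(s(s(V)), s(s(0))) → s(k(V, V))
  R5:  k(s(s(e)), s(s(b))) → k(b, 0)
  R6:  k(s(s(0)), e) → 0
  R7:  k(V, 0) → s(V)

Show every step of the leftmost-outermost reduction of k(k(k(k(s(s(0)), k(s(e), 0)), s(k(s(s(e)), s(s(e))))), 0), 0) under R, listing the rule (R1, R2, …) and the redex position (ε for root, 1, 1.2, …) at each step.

s(s(0))

1. k(k(k(k(s(s(0)), k(s(e), 0)), s(k(s(s(e)), s(s(e))))), 0), 0)  →  s(k(k(k(s(s(0)), k(s(e), 0)), s(k(s(s(e)), s(s(e))))), 0))   [R7 at ε]
2. s(k(k(k(s(s(0)), k(s(e), 0)), s(k(s(s(e)), s(s(e))))), 0))  →  s(s(k(k(s(s(0)), k(s(e), 0)), s(k(s(s(e)), s(s(e)))))))   [R7 at 1]
3. s(s(k(k(s(s(0)), k(s(e), 0)), s(k(s(s(e)), s(s(e)))))))  →  s(s(k(k(s(s(0)), s(s(e))), s(k(s(s(e)), s(s(e)))))))   [R7 at 1.1.1.2]
4. s(s(k(k(s(s(0)), s(s(e))), s(k(s(s(e)), s(s(e)))))))  →  s(s(k(s(0), s(k(s(s(e)), s(s(e)))))))   [R3 at 1.1.1]
5. s(s(k(s(0), s(k(s(s(e)), s(s(e)))))))  →  s(s(k(s(0), s(s(e)))))   [R3 at 1.1.2.1]
6. s(s(k(s(0), s(s(e)))))  →  s(s(0))   [R3 at 1.1]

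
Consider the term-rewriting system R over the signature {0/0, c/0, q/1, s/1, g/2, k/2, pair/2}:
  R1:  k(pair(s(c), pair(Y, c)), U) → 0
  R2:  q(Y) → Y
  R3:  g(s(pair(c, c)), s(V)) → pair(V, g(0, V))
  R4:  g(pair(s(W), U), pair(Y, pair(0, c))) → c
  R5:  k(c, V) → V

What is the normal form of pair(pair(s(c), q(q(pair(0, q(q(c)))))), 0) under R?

1. pair(pair(s(c), q(q(pair(0, q(q(c)))))), 0)  →  pair(pair(s(c), q(pair(0, q(q(c))))), 0)   [R2 at 1.2]
2. pair(pair(s(c), q(pair(0, q(q(c))))), 0)  →  pair(pair(s(c), pair(0, q(q(c)))), 0)   [R2 at 1.2]
3. pair(pair(s(c), pair(0, q(q(c)))), 0)  →  pair(pair(s(c), pair(0, q(c))), 0)   [R2 at 1.2.2]
4. pair(pair(s(c), pair(0, q(c))), 0)  →  pair(pair(s(c), pair(0, c)), 0)   [R2 at 1.2.2]

pair(pair(s(c), pair(0, c)), 0)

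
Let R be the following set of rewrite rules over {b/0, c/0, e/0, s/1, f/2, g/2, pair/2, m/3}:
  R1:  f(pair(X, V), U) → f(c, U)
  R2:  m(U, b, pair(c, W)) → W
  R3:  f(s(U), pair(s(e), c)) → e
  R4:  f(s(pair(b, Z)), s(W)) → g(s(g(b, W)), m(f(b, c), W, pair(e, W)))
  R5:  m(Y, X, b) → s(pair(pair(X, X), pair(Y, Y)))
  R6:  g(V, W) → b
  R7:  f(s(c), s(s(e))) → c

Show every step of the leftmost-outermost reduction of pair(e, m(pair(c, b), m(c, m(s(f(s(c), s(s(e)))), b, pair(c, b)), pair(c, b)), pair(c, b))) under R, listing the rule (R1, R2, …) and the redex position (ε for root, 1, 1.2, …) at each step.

1. pair(e, m(pair(c, b), m(c, m(s(f(s(c), s(s(e)))), b, pair(c, b)), pair(c, b)), pair(c, b)))  →  pair(e, m(pair(c, b), m(c, b, pair(c, b)), pair(c, b)))   [R2 at 2.2.2]
2. pair(e, m(pair(c, b), m(c, b, pair(c, b)), pair(c, b)))  →  pair(e, m(pair(c, b), b, pair(c, b)))   [R2 at 2.2]
3. pair(e, m(pair(c, b), b, pair(c, b)))  →  pair(e, b)   [R2 at 2]

pair(e, b)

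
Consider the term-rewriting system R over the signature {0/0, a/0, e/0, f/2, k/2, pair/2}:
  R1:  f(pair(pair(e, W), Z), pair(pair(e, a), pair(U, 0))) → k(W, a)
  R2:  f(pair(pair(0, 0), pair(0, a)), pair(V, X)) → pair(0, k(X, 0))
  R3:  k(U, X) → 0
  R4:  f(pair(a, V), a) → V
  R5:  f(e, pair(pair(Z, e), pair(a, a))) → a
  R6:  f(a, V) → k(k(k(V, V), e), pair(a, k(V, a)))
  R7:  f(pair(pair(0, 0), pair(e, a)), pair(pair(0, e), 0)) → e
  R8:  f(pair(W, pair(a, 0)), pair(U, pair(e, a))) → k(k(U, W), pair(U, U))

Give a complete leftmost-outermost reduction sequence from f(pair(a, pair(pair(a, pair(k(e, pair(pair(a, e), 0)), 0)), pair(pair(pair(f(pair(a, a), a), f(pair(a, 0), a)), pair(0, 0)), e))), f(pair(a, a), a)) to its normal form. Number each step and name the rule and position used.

1. f(pair(a, pair(pair(a, pair(k(e, pair(pair(a, e), 0)), 0)), pair(pair(pair(f(pair(a, a), a), f(pair(a, 0), a)), pair(0, 0)), e))), f(pair(a, a), a))  →  f(pair(a, pair(pair(a, pair(0, 0)), pair(pair(pair(f(pair(a, a), a), f(pair(a, 0), a)), pair(0, 0)), e))), f(pair(a, a), a))   [R3 at 1.2.1.2.1]
2. f(pair(a, pair(pair(a, pair(0, 0)), pair(pair(pair(f(pair(a, a), a), f(pair(a, 0), a)), pair(0, 0)), e))), f(pair(a, a), a))  →  f(pair(a, pair(pair(a, pair(0, 0)), pair(pair(pair(a, f(pair(a, 0), a)), pair(0, 0)), e))), f(pair(a, a), a))   [R4 at 1.2.2.1.1.1]
3. f(pair(a, pair(pair(a, pair(0, 0)), pair(pair(pair(a, f(pair(a, 0), a)), pair(0, 0)), e))), f(pair(a, a), a))  →  f(pair(a, pair(pair(a, pair(0, 0)), pair(pair(pair(a, 0), pair(0, 0)), e))), f(pair(a, a), a))   [R4 at 1.2.2.1.1.2]
4. f(pair(a, pair(pair(a, pair(0, 0)), pair(pair(pair(a, 0), pair(0, 0)), e))), f(pair(a, a), a))  →  f(pair(a, pair(pair(a, pair(0, 0)), pair(pair(pair(a, 0), pair(0, 0)), e))), a)   [R4 at 2]
5. f(pair(a, pair(pair(a, pair(0, 0)), pair(pair(pair(a, 0), pair(0, 0)), e))), a)  →  pair(pair(a, pair(0, 0)), pair(pair(pair(a, 0), pair(0, 0)), e))   [R4 at ε]

pair(pair(a, pair(0, 0)), pair(pair(pair(a, 0), pair(0, 0)), e))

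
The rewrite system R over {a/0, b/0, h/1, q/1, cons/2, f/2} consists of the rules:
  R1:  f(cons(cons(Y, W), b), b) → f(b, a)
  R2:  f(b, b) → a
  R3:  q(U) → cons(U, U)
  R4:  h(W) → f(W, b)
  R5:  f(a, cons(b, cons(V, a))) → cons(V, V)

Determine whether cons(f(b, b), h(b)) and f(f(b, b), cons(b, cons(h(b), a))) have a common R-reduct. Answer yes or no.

Reduce t₁ = cons(f(b, b), h(b)):
1. cons(f(b, b), h(b))  →  cons(a, h(b))   [R2 at 1]
2. cons(a, h(b))  →  cons(a, f(b, b))   [R4 at 2]
3. cons(a, f(b, b))  →  cons(a, a)   [R2 at 2]

Reduce t₂ = f(f(b, b), cons(b, cons(h(b), a))):
1. f(f(b, b), cons(b, cons(h(b), a)))  →  f(a, cons(b, cons(h(b), a)))   [R2 at 1]
2. f(a, cons(b, cons(h(b), a)))  →  cons(h(b), h(b))   [R5 at ε]
3. cons(h(b), h(b))  →  cons(f(b, b), h(b))   [R4 at 1]
4. cons(f(b, b), h(b))  →  cons(a, h(b))   [R2 at 1]
5. cons(a, h(b))  →  cons(a, f(b, b))   [R4 at 2]
6. cons(a, f(b, b))  →  cons(a, a)   [R2 at 2]

yes — NF(t₁) = cons(a, a), NF(t₂) = cons(a, a)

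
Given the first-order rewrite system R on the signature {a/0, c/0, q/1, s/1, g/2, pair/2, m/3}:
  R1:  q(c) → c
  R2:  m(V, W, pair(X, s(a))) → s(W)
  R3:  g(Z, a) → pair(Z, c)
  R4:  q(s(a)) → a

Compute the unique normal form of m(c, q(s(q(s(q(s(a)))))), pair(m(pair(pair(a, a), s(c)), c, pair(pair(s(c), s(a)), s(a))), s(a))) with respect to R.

s(a)

1. m(c, q(s(q(s(q(s(a)))))), pair(m(pair(pair(a, a), s(c)), c, pair(pair(s(c), s(a)), s(a))), s(a)))  →  s(q(s(q(s(q(s(a)))))))   [R2 at ε]
2. s(q(s(q(s(q(s(a)))))))  →  s(q(s(q(s(a)))))   [R4 at 1.1.1.1.1]
3. s(q(s(q(s(a)))))  →  s(q(s(a)))   [R4 at 1.1.1]
4. s(q(s(a)))  →  s(a)   [R4 at 1]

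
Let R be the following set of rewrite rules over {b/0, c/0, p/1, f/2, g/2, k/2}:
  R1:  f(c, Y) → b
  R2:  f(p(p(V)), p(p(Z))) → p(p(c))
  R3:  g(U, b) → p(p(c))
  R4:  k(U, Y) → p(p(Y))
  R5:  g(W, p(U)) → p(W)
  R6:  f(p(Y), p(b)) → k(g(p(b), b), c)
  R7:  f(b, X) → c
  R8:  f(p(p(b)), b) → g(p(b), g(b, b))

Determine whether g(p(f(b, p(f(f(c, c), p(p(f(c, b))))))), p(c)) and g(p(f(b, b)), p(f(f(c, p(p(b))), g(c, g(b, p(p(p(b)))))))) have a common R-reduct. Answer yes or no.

Reduce t₁ = g(p(f(b, p(f(f(c, c), p(p(f(c, b))))))), p(c)):
1. g(p(f(b, p(f(f(c, c), p(p(f(c, b))))))), p(c))  →  p(p(f(b, p(f(f(c, c), p(p(f(c, b))))))))   [R5 at ε]
2. p(p(f(b, p(f(f(c, c), p(p(f(c, b))))))))  →  p(p(c))   [R7 at 1.1]

Reduce t₂ = g(p(f(b, b)), p(f(f(c, p(p(b))), g(c, g(b, p(p(p(b)))))))):
1. g(p(f(b, b)), p(f(f(c, p(p(b))), g(c, g(b, p(p(p(b))))))))  →  p(p(f(b, b)))   [R5 at ε]
2. p(p(f(b, b)))  →  p(p(c))   [R7 at 1.1]

yes — NF(t₁) = p(p(c)), NF(t₂) = p(p(c))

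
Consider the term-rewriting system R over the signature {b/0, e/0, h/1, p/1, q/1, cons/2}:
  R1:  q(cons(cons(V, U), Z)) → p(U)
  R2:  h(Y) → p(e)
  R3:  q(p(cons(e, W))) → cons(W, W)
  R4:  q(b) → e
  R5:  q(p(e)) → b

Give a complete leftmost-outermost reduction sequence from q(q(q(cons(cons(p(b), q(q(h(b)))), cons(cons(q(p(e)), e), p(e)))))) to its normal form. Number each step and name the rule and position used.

1. q(q(q(cons(cons(p(b), q(q(h(b)))), cons(cons(q(p(e)), e), p(e))))))  →  q(q(p(q(q(h(b))))))   [R1 at 1.1]
2. q(q(p(q(q(h(b))))))  →  q(q(p(q(q(p(e))))))   [R2 at 1.1.1.1.1]
3. q(q(p(q(q(p(e))))))  →  q(q(p(q(b))))   [R5 at 1.1.1.1]
4. q(q(p(q(b))))  →  q(q(p(e)))   [R4 at 1.1.1]
5. q(q(p(e)))  →  q(b)   [R5 at 1]
6. q(b)  →  e   [R4 at ε]

e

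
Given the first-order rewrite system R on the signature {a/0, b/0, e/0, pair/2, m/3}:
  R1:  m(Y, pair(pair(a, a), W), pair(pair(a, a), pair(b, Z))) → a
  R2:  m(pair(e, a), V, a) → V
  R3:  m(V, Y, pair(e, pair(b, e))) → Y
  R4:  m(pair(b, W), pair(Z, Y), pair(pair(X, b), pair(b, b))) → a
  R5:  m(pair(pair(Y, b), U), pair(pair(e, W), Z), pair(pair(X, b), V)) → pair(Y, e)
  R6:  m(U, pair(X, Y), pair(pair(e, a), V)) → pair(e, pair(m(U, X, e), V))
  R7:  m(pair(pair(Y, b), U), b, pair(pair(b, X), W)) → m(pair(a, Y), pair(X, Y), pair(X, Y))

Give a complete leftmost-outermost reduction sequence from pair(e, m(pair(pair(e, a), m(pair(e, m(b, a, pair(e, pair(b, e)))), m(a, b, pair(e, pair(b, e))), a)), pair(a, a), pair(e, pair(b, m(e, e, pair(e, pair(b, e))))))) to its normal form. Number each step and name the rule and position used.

pair(e, pair(a, a))

1. pair(e, m(pair(pair(e, a), m(pair(e, m(b, a, pair(e, pair(b, e)))), m(a, b, pair(e, pair(b, e))), a)), pair(a, a), pair(e, pair(b, m(e, e, pair(e, pair(b, e)))))))  →  pair(e, m(pair(pair(e, a), m(pair(e, a), m(a, b, pair(e, pair(b, e))), a)), pair(a, a), pair(e, pair(b, m(e, e, pair(e, pair(b, e)))))))   [R3 at 2.1.2.1.2]
2. pair(e, m(pair(pair(e, a), m(pair(e, a), m(a, b, pair(e, pair(b, e))), a)), pair(a, a), pair(e, pair(b, m(e, e, pair(e, pair(b, e)))))))  →  pair(e, m(pair(pair(e, a), m(a, b, pair(e, pair(b, e)))), pair(a, a), pair(e, pair(b, m(e, e, pair(e, pair(b, e)))))))   [R2 at 2.1.2]
3. pair(e, m(pair(pair(e, a), m(a, b, pair(e, pair(b, e)))), pair(a, a), pair(e, pair(b, m(e, e, pair(e, pair(b, e)))))))  →  pair(e, m(pair(pair(e, a), b), pair(a, a), pair(e, pair(b, m(e, e, pair(e, pair(b, e)))))))   [R3 at 2.1.2]
4. pair(e, m(pair(pair(e, a), b), pair(a, a), pair(e, pair(b, m(e, e, pair(e, pair(b, e)))))))  →  pair(e, m(pair(pair(e, a), b), pair(a, a), pair(e, pair(b, e))))   [R3 at 2.3.2.2]
5. pair(e, m(pair(pair(e, a), b), pair(a, a), pair(e, pair(b, e))))  →  pair(e, pair(a, a))   [R3 at 2]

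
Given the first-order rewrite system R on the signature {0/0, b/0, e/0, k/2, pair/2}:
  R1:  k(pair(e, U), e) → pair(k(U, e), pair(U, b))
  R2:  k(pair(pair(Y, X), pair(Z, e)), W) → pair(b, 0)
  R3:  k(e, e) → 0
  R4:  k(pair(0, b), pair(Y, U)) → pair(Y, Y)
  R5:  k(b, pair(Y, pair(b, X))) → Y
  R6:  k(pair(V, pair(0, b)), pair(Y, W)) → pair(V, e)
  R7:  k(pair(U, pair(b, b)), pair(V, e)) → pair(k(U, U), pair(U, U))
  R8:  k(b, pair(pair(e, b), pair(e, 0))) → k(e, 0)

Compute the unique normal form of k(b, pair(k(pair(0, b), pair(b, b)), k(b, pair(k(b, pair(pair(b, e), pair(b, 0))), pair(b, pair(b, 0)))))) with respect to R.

1. k(b, pair(k(pair(0, b), pair(b, b)), k(b, pair(k(b, pair(pair(b, e), pair(b, 0))), pair(b, pair(b, 0))))))  →  k(b, pair(pair(b, b), k(b, pair(k(b, pair(pair(b, e), pair(b, 0))), pair(b, pair(b, 0))))))   [R4 at 2.1]
2. k(b, pair(pair(b, b), k(b, pair(k(b, pair(pair(b, e), pair(b, 0))), pair(b, pair(b, 0))))))  →  k(b, pair(pair(b, b), k(b, pair(pair(b, e), pair(b, 0)))))   [R5 at 2.2]
3. k(b, pair(pair(b, b), k(b, pair(pair(b, e), pair(b, 0)))))  →  k(b, pair(pair(b, b), pair(b, e)))   [R5 at 2.2]
4. k(b, pair(pair(b, b), pair(b, e)))  →  pair(b, b)   [R5 at ε]

pair(b, b)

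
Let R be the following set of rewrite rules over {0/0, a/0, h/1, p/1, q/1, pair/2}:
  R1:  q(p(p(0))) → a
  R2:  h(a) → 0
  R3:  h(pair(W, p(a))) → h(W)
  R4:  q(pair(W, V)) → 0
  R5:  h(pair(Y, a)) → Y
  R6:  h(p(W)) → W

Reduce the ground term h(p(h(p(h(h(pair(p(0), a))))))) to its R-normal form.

0

1. h(p(h(p(h(h(pair(p(0), a)))))))  →  h(p(h(h(pair(p(0), a)))))   [R6 at ε]
2. h(p(h(h(pair(p(0), a)))))  →  h(h(pair(p(0), a)))   [R6 at ε]
3. h(h(pair(p(0), a)))  →  h(p(0))   [R5 at 1]
4. h(p(0))  →  0   [R6 at ε]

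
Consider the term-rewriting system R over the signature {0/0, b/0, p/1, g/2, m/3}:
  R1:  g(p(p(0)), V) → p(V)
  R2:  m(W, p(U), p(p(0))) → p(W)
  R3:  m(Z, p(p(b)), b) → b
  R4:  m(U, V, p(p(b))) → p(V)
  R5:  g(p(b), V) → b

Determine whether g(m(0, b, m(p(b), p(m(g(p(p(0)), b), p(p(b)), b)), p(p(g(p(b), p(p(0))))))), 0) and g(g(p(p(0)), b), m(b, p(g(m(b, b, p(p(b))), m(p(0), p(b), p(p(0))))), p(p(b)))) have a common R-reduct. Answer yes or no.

Reduce t₁ = g(m(0, b, m(p(b), p(m(g(p(p(0)), b), p(p(b)), b)), p(p(g(p(b), p(p(0))))))), 0):
1. g(m(0, b, m(p(b), p(m(g(p(p(0)), b), p(p(b)), b)), p(p(g(p(b), p(p(0))))))), 0)  →  g(m(0, b, m(p(b), p(b), p(p(g(p(b), p(p(0))))))), 0)   [R3 at 1.3.2.1]
2. g(m(0, b, m(p(b), p(b), p(p(g(p(b), p(p(0))))))), 0)  →  g(m(0, b, m(p(b), p(b), p(p(b)))), 0)   [R5 at 1.3.3.1.1]
3. g(m(0, b, m(p(b), p(b), p(p(b)))), 0)  →  g(m(0, b, p(p(b))), 0)   [R4 at 1.3]
4. g(m(0, b, p(p(b))), 0)  →  g(p(b), 0)   [R4 at 1]
5. g(p(b), 0)  →  b   [R5 at ε]

Reduce t₂ = g(g(p(p(0)), b), m(b, p(g(m(b, b, p(p(b))), m(p(0), p(b), p(p(0))))), p(p(b)))):
1. g(g(p(p(0)), b), m(b, p(g(m(b, b, p(p(b))), m(p(0), p(b), p(p(0))))), p(p(b))))  →  g(p(b), m(b, p(g(m(b, b, p(p(b))), m(p(0), p(b), p(p(0))))), p(p(b))))   [R1 at 1]
2. g(p(b), m(b, p(g(m(b, b, p(p(b))), m(p(0), p(b), p(p(0))))), p(p(b))))  →  b   [R5 at ε]

yes — NF(t₁) = b, NF(t₂) = b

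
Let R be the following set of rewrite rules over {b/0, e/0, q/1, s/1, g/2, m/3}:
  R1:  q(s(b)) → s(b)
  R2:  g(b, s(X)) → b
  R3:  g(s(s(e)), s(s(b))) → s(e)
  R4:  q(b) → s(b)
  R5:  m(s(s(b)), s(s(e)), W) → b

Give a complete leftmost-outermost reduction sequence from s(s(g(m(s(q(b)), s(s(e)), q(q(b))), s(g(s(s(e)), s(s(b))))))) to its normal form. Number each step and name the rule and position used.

1. s(s(g(m(s(q(b)), s(s(e)), q(q(b))), s(g(s(s(e)), s(s(b)))))))  →  s(s(g(m(s(s(b)), s(s(e)), q(q(b))), s(g(s(s(e)), s(s(b)))))))   [R4 at 1.1.1.1.1]
2. s(s(g(m(s(s(b)), s(s(e)), q(q(b))), s(g(s(s(e)), s(s(b)))))))  →  s(s(g(b, s(g(s(s(e)), s(s(b)))))))   [R5 at 1.1.1]
3. s(s(g(b, s(g(s(s(e)), s(s(b)))))))  →  s(s(b))   [R2 at 1.1]

s(s(b))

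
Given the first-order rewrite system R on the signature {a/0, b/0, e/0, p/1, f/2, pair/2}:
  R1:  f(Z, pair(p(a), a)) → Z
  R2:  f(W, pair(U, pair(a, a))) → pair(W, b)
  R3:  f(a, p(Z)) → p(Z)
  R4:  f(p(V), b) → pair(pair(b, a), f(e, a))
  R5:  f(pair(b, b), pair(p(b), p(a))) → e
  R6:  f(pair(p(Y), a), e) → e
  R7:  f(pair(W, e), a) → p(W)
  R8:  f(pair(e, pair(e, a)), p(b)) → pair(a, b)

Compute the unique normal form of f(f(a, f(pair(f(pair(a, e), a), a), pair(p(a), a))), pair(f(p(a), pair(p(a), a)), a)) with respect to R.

1. f(f(a, f(pair(f(pair(a, e), a), a), pair(p(a), a))), pair(f(p(a), pair(p(a), a)), a))  →  f(f(a, pair(f(pair(a, e), a), a)), pair(f(p(a), pair(p(a), a)), a))   [R1 at 1.2]
2. f(f(a, pair(f(pair(a, e), a), a)), pair(f(p(a), pair(p(a), a)), a))  →  f(f(a, pair(p(a), a)), pair(f(p(a), pair(p(a), a)), a))   [R7 at 1.2.1]
3. f(f(a, pair(p(a), a)), pair(f(p(a), pair(p(a), a)), a))  →  f(a, pair(f(p(a), pair(p(a), a)), a))   [R1 at 1]
4. f(a, pair(f(p(a), pair(p(a), a)), a))  →  f(a, pair(p(a), a))   [R1 at 2.1]
5. f(a, pair(p(a), a))  →  a   [R1 at ε]

a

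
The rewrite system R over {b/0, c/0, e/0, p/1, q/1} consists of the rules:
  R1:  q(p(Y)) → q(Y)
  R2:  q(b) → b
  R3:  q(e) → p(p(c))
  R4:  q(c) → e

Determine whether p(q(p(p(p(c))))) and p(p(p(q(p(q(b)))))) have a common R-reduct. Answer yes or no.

no — NF(t₁) = p(e), NF(t₂) = p(p(p(b)))

Reduce t₁ = p(q(p(p(p(c))))):
1. p(q(p(p(p(c)))))  →  p(q(p(p(c))))   [R1 at 1]
2. p(q(p(p(c))))  →  p(q(p(c)))   [R1 at 1]
3. p(q(p(c)))  →  p(q(c))   [R1 at 1]
4. p(q(c))  →  p(e)   [R4 at 1]

Reduce t₂ = p(p(p(q(p(q(b)))))):
1. p(p(p(q(p(q(b))))))  →  p(p(p(q(q(b)))))   [R1 at 1.1.1]
2. p(p(p(q(q(b)))))  →  p(p(p(q(b))))   [R2 at 1.1.1.1]
3. p(p(p(q(b))))  →  p(p(p(b)))   [R2 at 1.1.1]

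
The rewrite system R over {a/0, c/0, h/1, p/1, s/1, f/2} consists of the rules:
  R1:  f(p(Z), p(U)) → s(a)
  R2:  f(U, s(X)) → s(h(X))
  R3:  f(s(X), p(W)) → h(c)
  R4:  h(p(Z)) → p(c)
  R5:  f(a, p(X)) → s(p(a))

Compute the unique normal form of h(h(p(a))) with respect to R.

1. h(h(p(a)))  →  h(p(c))   [R4 at 1]
2. h(p(c))  →  p(c)   [R4 at ε]

p(c)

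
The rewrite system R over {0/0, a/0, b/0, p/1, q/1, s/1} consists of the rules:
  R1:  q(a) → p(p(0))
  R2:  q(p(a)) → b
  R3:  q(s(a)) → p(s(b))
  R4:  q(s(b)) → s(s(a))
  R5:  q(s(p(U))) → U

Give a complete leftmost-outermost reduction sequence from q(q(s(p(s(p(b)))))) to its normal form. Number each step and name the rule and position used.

1. q(q(s(p(s(p(b))))))  →  q(s(p(b)))   [R5 at 1]
2. q(s(p(b)))  →  b   [R5 at ε]

b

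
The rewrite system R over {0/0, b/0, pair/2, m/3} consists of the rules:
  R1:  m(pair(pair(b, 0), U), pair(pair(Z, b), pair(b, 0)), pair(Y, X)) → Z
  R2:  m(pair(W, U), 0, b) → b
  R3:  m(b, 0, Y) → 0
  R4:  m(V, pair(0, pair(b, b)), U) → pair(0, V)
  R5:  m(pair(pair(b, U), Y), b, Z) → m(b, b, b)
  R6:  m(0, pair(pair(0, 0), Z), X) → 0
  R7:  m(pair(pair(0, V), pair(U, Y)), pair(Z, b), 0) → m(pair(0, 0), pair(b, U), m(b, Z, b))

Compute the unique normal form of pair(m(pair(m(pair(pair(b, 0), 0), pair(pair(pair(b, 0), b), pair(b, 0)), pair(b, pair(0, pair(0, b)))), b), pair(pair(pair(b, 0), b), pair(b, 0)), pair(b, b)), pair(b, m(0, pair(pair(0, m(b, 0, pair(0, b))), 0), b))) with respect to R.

pair(pair(b, 0), pair(b, 0))

1. pair(m(pair(m(pair(pair(b, 0), 0), pair(pair(pair(b, 0), b), pair(b, 0)), pair(b, pair(0, pair(0, b)))), b), pair(pair(pair(b, 0), b), pair(b, 0)), pair(b, b)), pair(b, m(0, pair(pair(0, m(b, 0, pair(0, b))), 0), b)))  →  pair(m(pair(pair(b, 0), b), pair(pair(pair(b, 0), b), pair(b, 0)), pair(b, b)), pair(b, m(0, pair(pair(0, m(b, 0, pair(0, b))), 0), b)))   [R1 at 1.1.1]
2. pair(m(pair(pair(b, 0), b), pair(pair(pair(b, 0), b), pair(b, 0)), pair(b, b)), pair(b, m(0, pair(pair(0, m(b, 0, pair(0, b))), 0), b)))  →  pair(pair(b, 0), pair(b, m(0, pair(pair(0, m(b, 0, pair(0, b))), 0), b)))   [R1 at 1]
3. pair(pair(b, 0), pair(b, m(0, pair(pair(0, m(b, 0, pair(0, b))), 0), b)))  →  pair(pair(b, 0), pair(b, m(0, pair(pair(0, 0), 0), b)))   [R3 at 2.2.2.1.2]
4. pair(pair(b, 0), pair(b, m(0, pair(pair(0, 0), 0), b)))  →  pair(pair(b, 0), pair(b, 0))   [R6 at 2.2]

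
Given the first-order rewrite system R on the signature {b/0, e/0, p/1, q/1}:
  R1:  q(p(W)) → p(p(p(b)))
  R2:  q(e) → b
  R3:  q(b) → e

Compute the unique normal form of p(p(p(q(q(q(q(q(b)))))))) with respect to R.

p(p(p(e)))

1. p(p(p(q(q(q(q(q(b))))))))  →  p(p(p(q(q(q(q(e)))))))   [R3 at 1.1.1.1.1.1.1]
2. p(p(p(q(q(q(q(e)))))))  →  p(p(p(q(q(q(b))))))   [R2 at 1.1.1.1.1.1]
3. p(p(p(q(q(q(b))))))  →  p(p(p(q(q(e)))))   [R3 at 1.1.1.1.1]
4. p(p(p(q(q(e)))))  →  p(p(p(q(b))))   [R2 at 1.1.1.1]
5. p(p(p(q(b))))  →  p(p(p(e)))   [R3 at 1.1.1]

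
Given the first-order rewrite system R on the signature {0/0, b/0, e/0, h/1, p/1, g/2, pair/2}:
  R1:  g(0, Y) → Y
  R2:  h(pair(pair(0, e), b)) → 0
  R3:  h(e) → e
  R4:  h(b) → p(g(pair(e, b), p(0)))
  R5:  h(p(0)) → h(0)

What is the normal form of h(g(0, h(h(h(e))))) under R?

1. h(g(0, h(h(h(e)))))  →  h(h(h(h(e))))   [R1 at 1]
2. h(h(h(h(e))))  →  h(h(h(e)))   [R3 at 1.1.1]
3. h(h(h(e)))  →  h(h(e))   [R3 at 1.1]
4. h(h(e))  →  h(e)   [R3 at 1]
5. h(e)  →  e   [R3 at ε]

e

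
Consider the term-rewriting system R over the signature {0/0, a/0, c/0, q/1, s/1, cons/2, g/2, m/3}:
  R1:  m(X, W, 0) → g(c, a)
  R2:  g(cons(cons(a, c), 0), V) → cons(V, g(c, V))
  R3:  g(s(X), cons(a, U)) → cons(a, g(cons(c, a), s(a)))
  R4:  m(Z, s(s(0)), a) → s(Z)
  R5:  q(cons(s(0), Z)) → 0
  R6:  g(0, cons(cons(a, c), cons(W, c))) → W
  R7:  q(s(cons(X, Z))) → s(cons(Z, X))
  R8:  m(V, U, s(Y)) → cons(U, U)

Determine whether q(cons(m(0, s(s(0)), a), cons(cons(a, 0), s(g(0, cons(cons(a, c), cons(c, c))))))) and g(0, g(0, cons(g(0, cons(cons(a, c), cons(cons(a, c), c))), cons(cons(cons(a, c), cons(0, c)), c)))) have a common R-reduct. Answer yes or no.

yes — NF(t₁) = 0, NF(t₂) = 0

Reduce t₁ = q(cons(m(0, s(s(0)), a), cons(cons(a, 0), s(g(0, cons(cons(a, c), cons(c, c))))))):
1. q(cons(m(0, s(s(0)), a), cons(cons(a, 0), s(g(0, cons(cons(a, c), cons(c, c)))))))  →  q(cons(s(0), cons(cons(a, 0), s(g(0, cons(cons(a, c), cons(c, c)))))))   [R4 at 1.1]
2. q(cons(s(0), cons(cons(a, 0), s(g(0, cons(cons(a, c), cons(c, c)))))))  →  0   [R5 at ε]

Reduce t₂ = g(0, g(0, cons(g(0, cons(cons(a, c), cons(cons(a, c), c))), cons(cons(cons(a, c), cons(0, c)), c)))):
1. g(0, g(0, cons(g(0, cons(cons(a, c), cons(cons(a, c), c))), cons(cons(cons(a, c), cons(0, c)), c))))  →  g(0, g(0, cons(cons(a, c), cons(cons(cons(a, c), cons(0, c)), c))))   [R6 at 2.2.1]
2. g(0, g(0, cons(cons(a, c), cons(cons(cons(a, c), cons(0, c)), c))))  →  g(0, cons(cons(a, c), cons(0, c)))   [R6 at 2]
3. g(0, cons(cons(a, c), cons(0, c)))  →  0   [R6 at ε]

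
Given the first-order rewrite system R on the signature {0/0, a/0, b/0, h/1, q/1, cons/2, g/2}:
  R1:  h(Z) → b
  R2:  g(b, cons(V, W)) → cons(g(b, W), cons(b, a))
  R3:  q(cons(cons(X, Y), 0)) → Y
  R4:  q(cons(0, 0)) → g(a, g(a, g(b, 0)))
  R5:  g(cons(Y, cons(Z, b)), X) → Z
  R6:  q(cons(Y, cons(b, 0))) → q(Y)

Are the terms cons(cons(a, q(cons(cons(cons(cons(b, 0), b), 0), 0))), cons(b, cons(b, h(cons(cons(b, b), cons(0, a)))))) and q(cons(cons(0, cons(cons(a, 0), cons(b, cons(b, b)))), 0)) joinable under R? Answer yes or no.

yes — NF(t₁) = cons(cons(a, 0), cons(b, cons(b, b))), NF(t₂) = cons(cons(a, 0), cons(b, cons(b, b)))

Reduce t₁ = cons(cons(a, q(cons(cons(cons(cons(b, 0), b), 0), 0))), cons(b, cons(b, h(cons(cons(b, b), cons(0, a)))))):
1. cons(cons(a, q(cons(cons(cons(cons(b, 0), b), 0), 0))), cons(b, cons(b, h(cons(cons(b, b), cons(0, a))))))  →  cons(cons(a, 0), cons(b, cons(b, h(cons(cons(b, b), cons(0, a))))))   [R3 at 1.2]
2. cons(cons(a, 0), cons(b, cons(b, h(cons(cons(b, b), cons(0, a))))))  →  cons(cons(a, 0), cons(b, cons(b, b)))   [R1 at 2.2.2]

Reduce t₂ = q(cons(cons(0, cons(cons(a, 0), cons(b, cons(b, b)))), 0)):
1. q(cons(cons(0, cons(cons(a, 0), cons(b, cons(b, b)))), 0))  →  cons(cons(a, 0), cons(b, cons(b, b)))   [R3 at ε]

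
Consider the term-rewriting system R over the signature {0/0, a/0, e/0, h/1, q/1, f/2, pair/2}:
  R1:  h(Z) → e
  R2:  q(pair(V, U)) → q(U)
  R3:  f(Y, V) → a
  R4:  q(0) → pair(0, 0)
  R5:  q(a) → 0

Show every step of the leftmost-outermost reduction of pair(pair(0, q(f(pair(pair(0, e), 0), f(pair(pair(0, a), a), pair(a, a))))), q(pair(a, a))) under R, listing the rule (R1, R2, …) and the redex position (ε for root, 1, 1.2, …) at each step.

pair(pair(0, 0), 0)

1. pair(pair(0, q(f(pair(pair(0, e), 0), f(pair(pair(0, a), a), pair(a, a))))), q(pair(a, a)))  →  pair(pair(0, q(a)), q(pair(a, a)))   [R3 at 1.2.1]
2. pair(pair(0, q(a)), q(pair(a, a)))  →  pair(pair(0, 0), q(pair(a, a)))   [R5 at 1.2]
3. pair(pair(0, 0), q(pair(a, a)))  →  pair(pair(0, 0), q(a))   [R2 at 2]
4. pair(pair(0, 0), q(a))  →  pair(pair(0, 0), 0)   [R5 at 2]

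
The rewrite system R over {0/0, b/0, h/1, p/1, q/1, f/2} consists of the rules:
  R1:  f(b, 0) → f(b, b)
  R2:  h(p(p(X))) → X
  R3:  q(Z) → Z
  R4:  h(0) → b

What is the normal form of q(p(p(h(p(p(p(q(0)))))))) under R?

p(p(p(0)))

1. q(p(p(h(p(p(p(q(0))))))))  →  p(p(h(p(p(p(q(0)))))))   [R3 at ε]
2. p(p(h(p(p(p(q(0)))))))  →  p(p(p(q(0))))   [R2 at 1.1]
3. p(p(p(q(0))))  →  p(p(p(0)))   [R3 at 1.1.1]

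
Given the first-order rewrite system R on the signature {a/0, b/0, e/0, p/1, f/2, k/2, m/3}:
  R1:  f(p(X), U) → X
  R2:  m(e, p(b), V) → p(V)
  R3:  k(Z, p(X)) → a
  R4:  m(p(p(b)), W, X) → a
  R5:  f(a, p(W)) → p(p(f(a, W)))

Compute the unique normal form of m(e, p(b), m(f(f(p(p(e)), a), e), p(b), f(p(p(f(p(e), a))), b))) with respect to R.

1. m(e, p(b), m(f(f(p(p(e)), a), e), p(b), f(p(p(f(p(e), a))), b)))  →  p(m(f(f(p(p(e)), a), e), p(b), f(p(p(f(p(e), a))), b)))   [R2 at ε]
2. p(m(f(f(p(p(e)), a), e), p(b), f(p(p(f(p(e), a))), b)))  →  p(m(f(p(e), e), p(b), f(p(p(f(p(e), a))), b)))   [R1 at 1.1.1]
3. p(m(f(p(e), e), p(b), f(p(p(f(p(e), a))), b)))  →  p(m(e, p(b), f(p(p(f(p(e), a))), b)))   [R1 at 1.1]
4. p(m(e, p(b), f(p(p(f(p(e), a))), b)))  →  p(p(f(p(p(f(p(e), a))), b)))   [R2 at 1]
5. p(p(f(p(p(f(p(e), a))), b)))  →  p(p(p(f(p(e), a))))   [R1 at 1.1]
6. p(p(p(f(p(e), a))))  →  p(p(p(e)))   [R1 at 1.1.1]

p(p(p(e)))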